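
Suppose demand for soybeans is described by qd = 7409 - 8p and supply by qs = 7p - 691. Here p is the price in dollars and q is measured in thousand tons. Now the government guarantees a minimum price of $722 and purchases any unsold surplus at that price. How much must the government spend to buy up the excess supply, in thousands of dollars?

1971060

Without the control the market clears where 7409 - 8p = 7p - 691, i.e. p* = 540 and q* = 3089.
Because the floor (722) lies above the market-clearing price, it is binding.
At p = 722: qd = 7409 - 8·722 = 1633 and qs = 7·722 - 691 = 4363.
Surplus = qs - qd = 2730.
Government expenditure = surplus × support price = 2730 × 722 = 1971060.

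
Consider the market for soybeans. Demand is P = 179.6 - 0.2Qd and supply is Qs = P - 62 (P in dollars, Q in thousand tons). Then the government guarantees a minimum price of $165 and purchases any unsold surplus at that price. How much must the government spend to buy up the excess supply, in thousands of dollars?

4950

Rearranging demand gives Qd = 898 - 5P. Without the control the market clears where 898 - 5P = P - 62, i.e. P* = 160 and Q* = 98.
Since 165 > 160, the floor is binding.
At P = 165: Qd = 898 - 5·165 = 73 and Qs = 165 - 62 = 103.
Surplus = Qs - Qd = 30.
Government expenditure = surplus × support price = 30 × 165 = 4950.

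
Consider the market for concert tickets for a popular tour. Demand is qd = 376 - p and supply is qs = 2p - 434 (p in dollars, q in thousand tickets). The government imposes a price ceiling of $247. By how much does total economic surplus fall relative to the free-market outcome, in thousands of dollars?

1587

Without the control the market clears where 376 - p = 2p - 434, i.e. p* = 270 and q* = 106.
The ceiling of 247 is below the equilibrium price 270, so it binds.
At p = 247: qd = 376 - 247 = 129 and qs = 2·247 - 434 = 60.
Quantity traded falls to 60. At q = 60 the demand price is 376 - 60 = 316 and the supply price is (434 + 60)/2 = 247.
Deadweight loss = ½ · (316 - 247) · (106 - 60) = ½ · 69 · 46 = 1587.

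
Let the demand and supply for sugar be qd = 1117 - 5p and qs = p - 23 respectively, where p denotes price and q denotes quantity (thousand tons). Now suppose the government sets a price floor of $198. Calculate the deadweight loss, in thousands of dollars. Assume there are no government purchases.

960

In a free market, 1117 - 5p = p - 23 gives the equilibrium p* = 190, q* = 167.
The floor of 198 is above the equilibrium price 190, so it binds.
At p = 198: qd = 1117 - 5·198 = 127 and qs = 198 - 23 = 175.
Quantity traded falls to 127. At q = 127 the demand price is (1117 - 127)/5 = 198 and the supply price is 23 + 127 = 150.
Deadweight loss = ½ · (198 - 150) · (167 - 127) = ½ · 48 · 40 = 960.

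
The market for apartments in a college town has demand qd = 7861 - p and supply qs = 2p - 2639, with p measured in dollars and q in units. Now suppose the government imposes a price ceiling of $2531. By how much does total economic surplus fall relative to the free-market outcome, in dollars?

In a free market, 7861 - p = 2p - 2639 gives the equilibrium p* = 3500, q* = 4361.
Since 2531 < 3500, the ceiling is binding.
At p = 2531: qd = 7861 - 2531 = 5330 and qs = 2·2531 - 2639 = 2423.
Quantity traded falls to 2423. At q = 2423 the demand price is 7861 - 2423 = 5438 and the supply price is (2639 + 2423)/2 = 2531.
Deadweight loss = ½ · (5438 - 2531) · (4361 - 2423) = ½ · 2907 · 1938 = 2816883.

2816883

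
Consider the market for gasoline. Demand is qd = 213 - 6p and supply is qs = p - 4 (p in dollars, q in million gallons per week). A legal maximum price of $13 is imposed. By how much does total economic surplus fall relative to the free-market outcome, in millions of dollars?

Setting quantity demanded equal to quantity supplied, 213 - 6p = p - 4, gives p* = 31 and q* = 27.
The ceiling of 13 is below the equilibrium price 31, so it binds.
At p = 13: qd = 213 - 6·13 = 135 and qs = 13 - 4 = 9.
Quantity traded falls to 9. At q = 9 the demand price is (213 - 9)/6 = 34 and the supply price is 4 + 9 = 13.
Deadweight loss = ½ · (34 - 13) · (27 - 9) = ½ · 21 · 18 = 189.

189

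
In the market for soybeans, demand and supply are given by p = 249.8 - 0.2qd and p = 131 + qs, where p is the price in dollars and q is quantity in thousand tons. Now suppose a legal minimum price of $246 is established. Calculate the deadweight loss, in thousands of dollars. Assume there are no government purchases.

3840

Rearranging demand gives qd = 1249 - 5p; rearranging supply gives qs = p - 131. Setting quantity demanded equal to quantity supplied, 1249 - 5p = p - 131, gives p* = 230 and q* = 99.
Since 246 > 230, the floor is binding.
At p = 246: qd = 1249 - 5·246 = 19 and qs = 246 - 131 = 115.
Quantity traded falls to 19. At q = 19 the demand price is (1249 - 19)/5 = 246 and the supply price is 131 + 19 = 150.
Deadweight loss = ½ · (246 - 150) · (99 - 19) = ½ · 96 · 80 = 3840.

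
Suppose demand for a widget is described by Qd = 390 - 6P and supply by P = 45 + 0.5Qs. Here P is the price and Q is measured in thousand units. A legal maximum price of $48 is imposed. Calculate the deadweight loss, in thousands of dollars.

192

Rearranging supply gives Qs = 2P - 90. Without the control the market clears where 390 - 6P = 2P - 90, i.e. P* = 60 and Q* = 30.
The ceiling of 48 is below the equilibrium price 60, so it binds.
At P = 48: Qd = 390 - 6·48 = 102 and Qs = 2·48 - 90 = 6.
Quantity traded falls to 6. At Q = 6 the demand price is (390 - 6)/6 = 64 and the supply price is (90 + 6)/2 = 48.
Deadweight loss = ½ · (64 - 48) · (30 - 6) = ½ · 16 · 24 = 192.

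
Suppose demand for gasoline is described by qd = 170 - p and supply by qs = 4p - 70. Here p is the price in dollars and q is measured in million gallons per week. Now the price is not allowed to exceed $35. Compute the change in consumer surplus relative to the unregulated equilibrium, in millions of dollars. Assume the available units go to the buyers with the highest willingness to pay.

Setting quantity demanded equal to quantity supplied, 170 - p = 4p - 70, gives p* = 48 and q* = 122.
The ceiling of 35 is below the equilibrium price 48, so it binds.
At p = 35: qd = 170 - 35 = 135 and qs = 4·35 - 70 = 70.
Consumer surplus without the control is ½ · (170 - 48) · 122 = 7442.
With the ceiling, 70 units are sold at 35 (assume they go to the highest-value buyers). The demand price at q = 70 is 100, so CS = ½ · [(170 - 35) + (100 - 35)] · 70 = 7000.
Change in consumer surplus = 7000 - 7442 = -442.

-442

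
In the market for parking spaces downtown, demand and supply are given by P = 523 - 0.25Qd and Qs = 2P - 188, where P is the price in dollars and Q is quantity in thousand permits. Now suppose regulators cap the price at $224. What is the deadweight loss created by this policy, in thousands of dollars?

36504

Rearranging demand gives Qd = 2092 - 4P. Setting quantity demanded equal to quantity supplied, 2092 - 4P = 2P - 188, gives P* = 380 and Q* = 572.
Since 224 < 380, the ceiling is binding.
At P = 224: Qd = 2092 - 4·224 = 1196 and Qs = 2·224 - 188 = 260.
Quantity traded falls to 260. At Q = 260 the demand price is (2092 - 260)/4 = 458 and the supply price is (188 + 260)/2 = 224.
Deadweight loss = ½ · (458 - 224) · (572 - 260) = ½ · 234 · 312 = 36504.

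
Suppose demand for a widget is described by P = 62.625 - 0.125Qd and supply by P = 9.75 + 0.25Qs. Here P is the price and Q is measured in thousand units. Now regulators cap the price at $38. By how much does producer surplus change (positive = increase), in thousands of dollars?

-889

Rearranging demand gives Qd = 501 - 8P; rearranging supply gives Qs = 4P - 39. In a free market, 501 - 8P = 4P - 39 gives the equilibrium P* = 45, Q* = 141.
Because the ceiling (38) lies below the market-clearing price, it is binding.
At P = 38: Qd = 501 - 8·38 = 197 and Qs = 4·38 - 39 = 113.
Producer surplus without the control is ½ · (45 - 9.75) · 141 = 2485.125.
With the ceiling, producers sell 113 units at 38, so PS = ½ · (38 - 9.75) · 113 = 1596.125.
Change in producer surplus = 1596.125 - 2485.125 = -889.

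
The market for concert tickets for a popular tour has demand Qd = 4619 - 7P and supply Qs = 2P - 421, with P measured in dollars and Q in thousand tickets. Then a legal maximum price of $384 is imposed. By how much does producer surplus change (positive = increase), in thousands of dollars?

-92048

Setting quantity demanded equal to quantity supplied, 4619 - 7P = 2P - 421, gives P* = 560 and Q* = 699.
Because the ceiling (384) lies below the market-clearing price, it is binding.
At P = 384: Qd = 4619 - 7·384 = 1931 and Qs = 2·384 - 421 = 347.
Producer surplus without the control is ½ · (560 - 210.5) · 699 = 122150.25.
With the ceiling, producers sell 347 units at 384, so PS = ½ · (384 - 210.5) · 347 = 30102.25.
Change in producer surplus = 30102.25 - 122150.25 = -92048.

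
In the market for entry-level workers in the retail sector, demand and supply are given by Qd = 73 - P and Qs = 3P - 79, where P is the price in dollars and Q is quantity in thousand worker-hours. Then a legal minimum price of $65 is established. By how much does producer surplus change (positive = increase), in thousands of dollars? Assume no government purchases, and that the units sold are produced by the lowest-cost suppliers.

Equilibrium: 73 - P = 3P - 79, so 152 = 4P and P* = 38, Q* = 35.
Because the floor (65) lies above the market-clearing price, it is binding.
At P = 65: Qd = 73 - 65 = 8 and Qs = 3·65 - 79 = 116.
Producer surplus without the control is ½ · (38 - 79/3) · 35 = 1225/6.
With the floor, 8 units are sold at 65. The supply price at Q = 8 is 29, so PS = ½ · [(65 - 79/3) + (65 - 29)] · 8 = 896/3.
Change in producer surplus = 896/3 - 1225/6 = 94.5.

94.5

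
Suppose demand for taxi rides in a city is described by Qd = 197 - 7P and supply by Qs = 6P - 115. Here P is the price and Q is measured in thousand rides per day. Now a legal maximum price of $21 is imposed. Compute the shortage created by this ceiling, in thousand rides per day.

39

In a free market, 197 - 7P = 6P - 115 gives the equilibrium P* = 24, Q* = 29.
The ceiling of 21 is below the equilibrium price 24, so it binds.
At P = 21: Qd = 197 - 7·21 = 50 and Qs = 6·21 - 115 = 11.
Shortage = Qd - Qs = 50 - 11 = 39.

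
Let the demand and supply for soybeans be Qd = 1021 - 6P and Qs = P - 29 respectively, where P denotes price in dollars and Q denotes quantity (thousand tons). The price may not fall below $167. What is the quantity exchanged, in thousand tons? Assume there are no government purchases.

19

In a free market, 1021 - 6P = P - 29 gives the equilibrium P* = 150, Q* = 121.
The floor of 167 is above the equilibrium price 150, so it binds.
At P = 167: Qd = 1021 - 6·167 = 19 and Qs = 167 - 29 = 138.
The quantity actually transacted is the short side, demand: 19.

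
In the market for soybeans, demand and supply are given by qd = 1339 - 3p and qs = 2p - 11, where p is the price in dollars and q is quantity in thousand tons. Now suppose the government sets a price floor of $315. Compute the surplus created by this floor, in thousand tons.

225

Without the control the market clears where 1339 - 3p = 2p - 11, i.e. p* = 270 and q* = 529.
Since 315 > 270, the floor is binding.
At p = 315: qd = 1339 - 3·315 = 394 and qs = 2·315 - 11 = 619.
Surplus = qs - qd = 619 - 394 = 225.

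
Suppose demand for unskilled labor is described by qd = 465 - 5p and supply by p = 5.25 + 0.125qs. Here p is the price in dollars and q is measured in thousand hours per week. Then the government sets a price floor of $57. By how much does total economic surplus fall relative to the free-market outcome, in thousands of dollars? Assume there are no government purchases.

1316.25

Rearranging supply gives qs = 8p - 42. Without the control the market clears where 465 - 5p = 8p - 42, i.e. p* = 39 and q* = 270.
Since 57 > 39, the floor is binding.
At p = 57: qd = 465 - 5·57 = 180 and qs = 8·57 - 42 = 414.
Quantity traded falls to 180. At q = 180 the demand price is (465 - 180)/5 = 57 and the supply price is (42 + 180)/8 = 27.75.
Deadweight loss = ½ · (57 - 27.75) · (270 - 180) = ½ · 29.25 · 90 = 1316.25.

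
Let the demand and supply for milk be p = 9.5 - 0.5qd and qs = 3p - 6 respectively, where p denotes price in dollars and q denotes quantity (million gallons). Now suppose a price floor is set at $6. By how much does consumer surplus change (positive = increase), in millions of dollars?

Rearranging demand gives qd = 19 - 2p. In a free market, 19 - 2p = 3p - 6 gives the equilibrium p* = 5, q* = 9.
Because the floor (6) lies above the market-clearing price, it is binding.
At p = 6: qd = 19 - 2·6 = 7 and qs = 3·6 - 6 = 12.
Consumer surplus without the control is ½ · (9.5 - 5) · 9 = 20.25.
With the floor, consumers buy 7 units at 6, so CS = ½ · (9.5 - 6) · 7 = 12.25.
Change in consumer surplus = 12.25 - 20.25 = -8.

-8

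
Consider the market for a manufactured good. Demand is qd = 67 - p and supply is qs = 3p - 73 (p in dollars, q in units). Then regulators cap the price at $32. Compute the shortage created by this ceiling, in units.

12

Without the control the market clears where 67 - p = 3p - 73, i.e. p* = 35 and q* = 32.
Since 32 < 35, the ceiling is binding.
At p = 32: qd = 67 - 32 = 35 and qs = 3·32 - 73 = 23.
Shortage = qd - qs = 35 - 23 = 12.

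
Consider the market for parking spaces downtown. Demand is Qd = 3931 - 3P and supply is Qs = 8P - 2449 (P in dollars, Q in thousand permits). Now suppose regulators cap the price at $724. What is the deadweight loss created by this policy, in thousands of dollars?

Without the control the market clears where 3931 - 3P = 8P - 2449, i.e. P* = 580 and Q* = 2191.
The ceiling of 724 is above the equilibrium price 580, so it is not binding; the market clears at P* = 580, Q* = 2191.
Since the control does not bind, no trades are prevented and deadweight loss is zero.

0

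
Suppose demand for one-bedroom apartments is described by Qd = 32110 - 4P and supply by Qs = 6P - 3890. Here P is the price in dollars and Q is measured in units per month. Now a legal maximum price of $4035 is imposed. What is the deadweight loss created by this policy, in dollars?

0

In a free market, 32110 - 4P = 6P - 3890 gives the equilibrium P* = 3600, Q* = 17710.
The ceiling of 4035 is above the equilibrium price 3600, so it is not binding; the market clears at P* = 3600, Q* = 17710.
Since the control does not bind, no trades are prevented and deadweight loss is zero.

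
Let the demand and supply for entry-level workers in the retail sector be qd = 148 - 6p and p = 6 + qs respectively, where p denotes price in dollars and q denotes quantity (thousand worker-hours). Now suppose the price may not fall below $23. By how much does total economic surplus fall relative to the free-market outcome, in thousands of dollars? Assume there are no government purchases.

21

Rearranging supply gives qs = p - 6. Without the control the market clears where 148 - 6p = p - 6, i.e. p* = 22 and q* = 16.
Because the floor (23) lies above the market-clearing price, it is binding.
At p = 23: qd = 148 - 6·23 = 10 and qs = 23 - 6 = 17.
Quantity traded falls to 10. At q = 10 the demand price is (148 - 10)/6 = 23 and the supply price is 6 + 10 = 16.
Deadweight loss = ½ · (23 - 16) · (16 - 10) = ½ · 7 · 6 = 21.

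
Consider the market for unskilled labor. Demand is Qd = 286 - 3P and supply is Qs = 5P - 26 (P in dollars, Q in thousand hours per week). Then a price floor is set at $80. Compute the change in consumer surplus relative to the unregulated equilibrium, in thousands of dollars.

-4407.5

Equilibrium: 286 - 3P = 5P - 26, so 312 = 8P and P* = 39, Q* = 169.
Because the floor (80) lies above the market-clearing price, it is binding.
At P = 80: Qd = 286 - 3·80 = 46 and Qs = 5·80 - 26 = 374.
Consumer surplus without the control is ½ · (286/3 - 39) · 169 = 28561/6.
With the floor, consumers buy 46 units at 80, so CS = ½ · (286/3 - 80) · 46 = 1058/3.
Change in consumer surplus = 1058/3 - 28561/6 = -4407.5.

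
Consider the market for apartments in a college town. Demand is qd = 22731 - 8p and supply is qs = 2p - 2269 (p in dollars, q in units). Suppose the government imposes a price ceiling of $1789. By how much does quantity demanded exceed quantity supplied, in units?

7110

In a free market, 22731 - 8p = 2p - 2269 gives the equilibrium p* = 2500, q* = 2731.
Since 1789 < 2500, the ceiling is binding.
At p = 1789: qd = 22731 - 8·1789 = 8419 and qs = 2·1789 - 2269 = 1309.
Shortage = qd - qs = 8419 - 1309 = 7110.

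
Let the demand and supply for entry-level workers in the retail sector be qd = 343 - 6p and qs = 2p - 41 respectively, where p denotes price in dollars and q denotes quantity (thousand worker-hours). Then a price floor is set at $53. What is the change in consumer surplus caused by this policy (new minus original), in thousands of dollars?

Setting quantity demanded equal to quantity supplied, 343 - 6p = 2p - 41, gives p* = 48 and q* = 55.
Because the floor (53) lies above the market-clearing price, it is binding.
At p = 53: qd = 343 - 6·53 = 25 and qs = 2·53 - 41 = 65.
Consumer surplus without the control is ½ · (343/6 - 48) · 55 = 3025/12.
With the floor, consumers buy 25 units at 53, so CS = ½ · (343/6 - 53) · 25 = 625/12.
Change in consumer surplus = 625/12 - 3025/12 = -200.

-200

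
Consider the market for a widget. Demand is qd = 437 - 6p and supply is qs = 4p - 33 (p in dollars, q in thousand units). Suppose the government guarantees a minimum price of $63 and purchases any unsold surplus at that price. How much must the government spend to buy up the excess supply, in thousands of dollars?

10080

Setting quantity demanded equal to quantity supplied, 437 - 6p = 4p - 33, gives p* = 47 and q* = 155.
Since 63 > 47, the floor is binding.
At p = 63: qd = 437 - 6·63 = 59 and qs = 4·63 - 33 = 219.
Surplus = qs - qd = 160.
Government expenditure = surplus × support price = 160 × 63 = 10080.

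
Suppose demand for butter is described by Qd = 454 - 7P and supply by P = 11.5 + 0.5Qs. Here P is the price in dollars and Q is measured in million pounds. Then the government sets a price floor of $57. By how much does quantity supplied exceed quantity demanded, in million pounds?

Rearranging supply gives Qs = 2P - 23. Without the control the market clears where 454 - 7P = 2P - 23, i.e. P* = 53 and Q* = 83.
Because the floor (57) lies above the market-clearing price, it is binding.
At P = 57: Qd = 454 - 7·57 = 55 and Qs = 2·57 - 23 = 91.
Surplus = Qs - Qd = 91 - 55 = 36.

36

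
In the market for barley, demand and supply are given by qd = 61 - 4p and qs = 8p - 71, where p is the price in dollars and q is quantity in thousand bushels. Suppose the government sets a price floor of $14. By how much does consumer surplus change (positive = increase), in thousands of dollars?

-33

Without the control the market clears where 61 - 4p = 8p - 71, i.e. p* = 11 and q* = 17.
The floor of 14 is above the equilibrium price 11, so it binds.
At p = 14: qd = 61 - 4·14 = 5 and qs = 8·14 - 71 = 41.
Consumer surplus without the control is ½ · (15.25 - 11) · 17 = 36.125.
With the floor, consumers buy 5 units at 14, so CS = ½ · (15.25 - 14) · 5 = 3.125.
Change in consumer surplus = 3.125 - 36.125 = -33.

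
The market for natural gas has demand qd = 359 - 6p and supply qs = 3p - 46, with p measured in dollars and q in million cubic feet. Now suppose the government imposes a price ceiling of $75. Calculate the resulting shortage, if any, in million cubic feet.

Equilibrium: 359 - 6p = 3p - 46, so 405 = 9p and p* = 45, q* = 89.
The ceiling of 75 is above the equilibrium price 45, so it is not binding; the market clears at p* = 45, q* = 89.
Since the control does not bind, there is no shortage.

0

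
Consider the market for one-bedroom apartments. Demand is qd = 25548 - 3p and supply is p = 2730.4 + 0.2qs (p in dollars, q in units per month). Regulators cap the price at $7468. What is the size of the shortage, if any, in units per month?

0

Rearranging supply gives qs = 5p - 13652. Setting quantity demanded equal to quantity supplied, 25548 - 3p = 5p - 13652, gives p* = 4900 and q* = 10848.
Since 7468 is above p* = 4900, the ceiling does not bind and the free-market outcome prevails.
Since the control does not bind, there is no shortage.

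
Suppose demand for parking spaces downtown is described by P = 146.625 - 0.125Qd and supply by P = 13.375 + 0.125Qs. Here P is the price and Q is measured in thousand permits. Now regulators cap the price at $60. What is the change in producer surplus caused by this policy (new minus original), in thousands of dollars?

Rearranging demand gives Qd = 1173 - 8P; rearranging supply gives Qs = 8P - 107. In a free market, 1173 - 8P = 8P - 107 gives the equilibrium P* = 80, Q* = 533.
Because the ceiling (60) lies below the market-clearing price, it is binding.
At P = 60: Qd = 1173 - 8·60 = 693 and Qs = 8·60 - 107 = 373.
Producer surplus without the control is ½ · (80 - 13.375) · 533 = 17755.5625.
With the ceiling, producers sell 373 units at 60, so PS = ½ · (60 - 13.375) · 373 = 8695.5625.
Change in producer surplus = 8695.5625 - 17755.5625 = -9060.

-9060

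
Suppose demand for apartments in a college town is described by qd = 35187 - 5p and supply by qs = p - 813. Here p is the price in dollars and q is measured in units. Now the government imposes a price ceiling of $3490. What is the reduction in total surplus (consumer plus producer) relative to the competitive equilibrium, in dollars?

3780060

Without the control the market clears where 35187 - 5p = p - 813, i.e. p* = 6000 and q* = 5187.
Since 3490 < 6000, the ceiling is binding.
At p = 3490: qd = 35187 - 5·3490 = 17737 and qs = 3490 - 813 = 2677.
Quantity traded falls to 2677. At q = 2677 the demand price is (35187 - 2677)/5 = 6502 and the supply price is 813 + 2677 = 3490.
Deadweight loss = ½ · (6502 - 3490) · (5187 - 2677) = ½ · 3012 · 2510 = 3780060.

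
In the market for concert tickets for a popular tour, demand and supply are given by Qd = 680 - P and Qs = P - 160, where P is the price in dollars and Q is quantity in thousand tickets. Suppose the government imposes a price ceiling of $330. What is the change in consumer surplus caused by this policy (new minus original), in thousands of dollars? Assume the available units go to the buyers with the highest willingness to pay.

Equilibrium: 680 - P = P - 160, so 840 = 2P and P* = 420, Q* = 260.
Since 330 < 420, the ceiling is binding.
At P = 330: Qd = 680 - 330 = 350 and Qs = 330 - 160 = 170.
Consumer surplus without the control is ½ · (680 - 420) · 260 = 33800.
With the ceiling, 170 units are sold at 330 (assume they go to the highest-value buyers). The demand price at Q = 170 is 510, so CS = ½ · [(680 - 330) + (510 - 330)] · 170 = 45050.
Change in consumer surplus = 45050 - 33800 = 11250.

11250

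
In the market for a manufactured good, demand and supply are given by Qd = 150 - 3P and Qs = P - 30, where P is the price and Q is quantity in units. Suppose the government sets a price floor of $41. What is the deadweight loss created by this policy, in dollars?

Equilibrium: 150 - 3P = P - 30, so 180 = 4P and P* = 45, Q* = 15.
The floor of 41 is below the equilibrium price 45, so it is not binding; the market clears at P* = 45, Q* = 15.
Since the control does not bind, no trades are prevented and deadweight loss is zero.

0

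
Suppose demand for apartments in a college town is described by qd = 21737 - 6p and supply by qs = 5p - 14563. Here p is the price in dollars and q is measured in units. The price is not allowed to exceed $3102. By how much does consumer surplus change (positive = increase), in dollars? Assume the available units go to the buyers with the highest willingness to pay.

105831

Setting quantity demanded equal to quantity supplied, 21737 - 6p = 5p - 14563, gives p* = 3300 and q* = 1937.
Since 3102 < 3300, the ceiling is binding.
At p = 3102: qd = 21737 - 6·3102 = 3125 and qs = 5·3102 - 14563 = 947.
Consumer surplus without the control is ½ · (21737/6 - 3300) · 1937 = 3751969/12.
With the ceiling, 947 units are sold at 3102 (assume they go to the highest-value buyers). The demand price at q = 947 is 3465, so CS = ½ · [(21737/6 - 3102) + (3465 - 3102)] · 947 = 5021941/12.
Change in consumer surplus = 5021941/12 - 3751969/12 = 105831.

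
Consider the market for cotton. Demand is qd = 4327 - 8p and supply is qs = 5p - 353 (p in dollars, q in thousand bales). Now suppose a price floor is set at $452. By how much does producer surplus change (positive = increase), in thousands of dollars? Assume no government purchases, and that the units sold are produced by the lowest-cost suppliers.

In a free market, 4327 - 8p = 5p - 353 gives the equilibrium p* = 360, q* = 1447.
Because the floor (452) lies above the market-clearing price, it is binding.
At p = 452: qd = 4327 - 8·452 = 711 and qs = 5·452 - 353 = 1907.
Producer surplus without the control is ½ · (360 - 70.6) · 1447 = 209380.9.
With the floor, 711 units are sold at 452. The supply price at q = 711 is 212.8, so PS = ½ · [(452 - 70.6) + (452 - 212.8)] · 711 = 220623.3.
Change in producer surplus = 220623.3 - 209380.9 = 11242.4.

11242.4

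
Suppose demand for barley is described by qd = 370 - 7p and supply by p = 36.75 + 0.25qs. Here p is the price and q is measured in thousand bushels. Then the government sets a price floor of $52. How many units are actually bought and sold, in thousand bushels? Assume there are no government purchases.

Rearranging supply gives qs = 4p - 147. Without the control the market clears where 370 - 7p = 4p - 147, i.e. p* = 47 and q* = 41.
Since 52 > 47, the floor is binding.
At p = 52: qd = 370 - 7·52 = 6 and qs = 4·52 - 147 = 61.
The quantity actually transacted is the short side, demand: 6.

6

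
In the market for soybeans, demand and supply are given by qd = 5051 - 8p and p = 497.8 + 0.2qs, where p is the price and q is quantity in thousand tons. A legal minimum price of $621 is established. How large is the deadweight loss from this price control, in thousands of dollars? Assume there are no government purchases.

Rearranging supply gives qs = 5p - 2489. In a free market, 5051 - 8p = 5p - 2489 gives the equilibrium p* = 580, q* = 411.
The floor of 621 is above the equilibrium price 580, so it binds.
At p = 621: qd = 5051 - 8·621 = 83 and qs = 5·621 - 2489 = 616.
Quantity traded falls to 83. At q = 83 the demand price is (5051 - 83)/8 = 621 and the supply price is (2489 + 83)/5 = 514.4.
Deadweight loss = ½ · (621 - 514.4) · (411 - 83) = ½ · 106.6 · 328 = 17482.4.

17482.4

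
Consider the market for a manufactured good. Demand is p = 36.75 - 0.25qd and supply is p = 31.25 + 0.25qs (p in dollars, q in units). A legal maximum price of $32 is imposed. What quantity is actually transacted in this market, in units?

3

Rearranging demand gives qd = 147 - 4p; rearranging supply gives qs = 4p - 125. Setting quantity demanded equal to quantity supplied, 147 - 4p = 4p - 125, gives p* = 34 and q* = 11.
Because the ceiling (32) lies below the market-clearing price, it is binding.
At p = 32: qd = 147 - 4·32 = 19 and qs = 4·32 - 125 = 3.
The quantity actually transacted is the short side, supply: 3.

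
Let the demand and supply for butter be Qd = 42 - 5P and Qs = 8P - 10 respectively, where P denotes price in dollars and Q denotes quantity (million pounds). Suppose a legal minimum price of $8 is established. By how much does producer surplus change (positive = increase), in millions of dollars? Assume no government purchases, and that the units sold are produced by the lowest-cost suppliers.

-17

In a free market, 42 - 5P = 8P - 10 gives the equilibrium P* = 4, Q* = 22.
Because the floor (8) lies above the market-clearing price, it is binding.
At P = 8: Qd = 42 - 5·8 = 2 and Qs = 8·8 - 10 = 54.
Producer surplus without the control is ½ · (4 - 1.25) · 22 = 30.25.
With the floor, 2 units are sold at 8. The supply price at Q = 2 is 1.5, so PS = ½ · [(8 - 1.25) + (8 - 1.5)] · 2 = 13.25.
Change in producer surplus = 13.25 - 30.25 = -17.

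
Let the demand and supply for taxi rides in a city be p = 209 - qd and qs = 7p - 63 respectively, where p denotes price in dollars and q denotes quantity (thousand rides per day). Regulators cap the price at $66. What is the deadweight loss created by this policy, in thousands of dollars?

Rearranging demand gives qd = 209 - p. Equilibrium: 209 - p = 7p - 63, so 272 = 8p and p* = 34, q* = 175.
Since 66 is above p* = 34, the ceiling does not bind and the free-market outcome prevails.
Since the control does not bind, no trades are prevented and deadweight loss is zero.

0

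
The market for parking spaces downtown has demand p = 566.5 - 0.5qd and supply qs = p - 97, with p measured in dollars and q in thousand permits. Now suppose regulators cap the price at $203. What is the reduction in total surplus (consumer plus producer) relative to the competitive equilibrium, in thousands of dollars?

Rearranging demand gives qd = 1133 - 2p. Setting quantity demanded equal to quantity supplied, 1133 - 2p = p - 97, gives p* = 410 and q* = 313.
The ceiling of 203 is below the equilibrium price 410, so it binds.
At p = 203: qd = 1133 - 2·203 = 727 and qs = 203 - 97 = 106.
Quantity traded falls to 106. At q = 106 the demand price is (1133 - 106)/2 = 513.5 and the supply price is 97 + 106 = 203.
Deadweight loss = ½ · (513.5 - 203) · (313 - 106) = ½ · 310.5 · 207 = 32136.75.

32136.75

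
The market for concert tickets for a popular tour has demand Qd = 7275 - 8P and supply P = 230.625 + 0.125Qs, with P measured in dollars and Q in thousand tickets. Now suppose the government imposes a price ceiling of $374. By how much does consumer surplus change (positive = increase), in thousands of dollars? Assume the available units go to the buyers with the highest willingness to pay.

71148

Rearranging supply gives Qs = 8P - 1845. Equilibrium: 7275 - 8P = 8P - 1845, so 9120 = 16P and P* = 570, Q* = 2715.
The ceiling of 374 is below the equilibrium price 570, so it binds.
At P = 374: Qd = 7275 - 8·374 = 4283 and Qs = 8·374 - 1845 = 1147.
Consumer surplus without the control is ½ · (909.375 - 570) · 2715 = 460701.5625.
With the ceiling, 1147 units are sold at 374 (assume they go to the highest-value buyers). The demand price at Q = 1147 is 766, so CS = ½ · [(909.375 - 374) + (766 - 374)] · 1147 = 531849.5625.
Change in consumer surplus = 531849.5625 - 460701.5625 = 71148.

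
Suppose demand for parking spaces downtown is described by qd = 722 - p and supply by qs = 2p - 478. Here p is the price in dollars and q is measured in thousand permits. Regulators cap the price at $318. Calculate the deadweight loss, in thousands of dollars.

Without the control the market clears where 722 - p = 2p - 478, i.e. p* = 400 and q* = 322.
Because the ceiling (318) lies below the market-clearing price, it is binding.
At p = 318: qd = 722 - 318 = 404 and qs = 2·318 - 478 = 158.
Quantity traded falls to 158. At q = 158 the demand price is 722 - 158 = 564 and the supply price is (478 + 158)/2 = 318.
Deadweight loss = ½ · (564 - 318) · (322 - 158) = ½ · 246 · 164 = 20172.

20172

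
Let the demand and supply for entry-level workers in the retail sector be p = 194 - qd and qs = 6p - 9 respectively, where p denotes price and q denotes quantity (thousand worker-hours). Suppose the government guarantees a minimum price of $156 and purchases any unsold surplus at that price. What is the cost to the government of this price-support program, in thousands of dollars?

138684

Rearranging demand gives qd = 194 - p. Setting quantity demanded equal to quantity supplied, 194 - p = 6p - 9, gives p* = 29 and q* = 165.
Because the floor (156) lies above the market-clearing price, it is binding.
At p = 156: qd = 194 - 156 = 38 and qs = 6·156 - 9 = 927.
Surplus = qs - qd = 889.
Government expenditure = surplus × support price = 889 × 156 = 138684.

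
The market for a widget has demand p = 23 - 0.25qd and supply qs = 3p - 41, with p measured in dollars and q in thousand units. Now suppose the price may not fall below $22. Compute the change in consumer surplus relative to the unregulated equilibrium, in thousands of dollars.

Rearranging demand gives qd = 92 - 4p. Without the control the market clears where 92 - 4p = 3p - 41, i.e. p* = 19 and q* = 16.
Since 22 > 19, the floor is binding.
At p = 22: qd = 92 - 4·22 = 4 and qs = 3·22 - 41 = 25.
Consumer surplus without the control is ½ · (23 - 19) · 16 = 32.
With the floor, consumers buy 4 units at 22, so CS = ½ · (23 - 22) · 4 = 2.
Change in consumer surplus = 2 - 32 = -30.

-30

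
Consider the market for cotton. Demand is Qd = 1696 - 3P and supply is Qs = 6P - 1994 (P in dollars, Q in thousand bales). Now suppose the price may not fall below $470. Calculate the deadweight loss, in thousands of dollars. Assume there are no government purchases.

Setting quantity demanded equal to quantity supplied, 1696 - 3P = 6P - 1994, gives P* = 410 and Q* = 466.
Because the floor (470) lies above the market-clearing price, it is binding.
At P = 470: Qd = 1696 - 3·470 = 286 and Qs = 6·470 - 1994 = 826.
Quantity traded falls to 286. At Q = 286 the demand price is (1696 - 286)/3 = 470 and the supply price is (1994 + 286)/6 = 380.
Deadweight loss = ½ · (470 - 380) · (466 - 286) = ½ · 90 · 180 = 8100.

8100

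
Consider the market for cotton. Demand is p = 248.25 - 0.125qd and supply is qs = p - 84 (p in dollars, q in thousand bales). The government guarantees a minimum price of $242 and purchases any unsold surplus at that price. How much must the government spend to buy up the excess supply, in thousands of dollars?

26136

Rearranging demand gives qd = 1986 - 8p. Equilibrium: 1986 - 8p = p - 84, so 2070 = 9p and p* = 230, q* = 146.
The floor of 242 is above the equilibrium price 230, so it binds.
At p = 242: qd = 1986 - 8·242 = 50 and qs = 242 - 84 = 158.
Surplus = qs - qd = 108.
Government expenditure = surplus × support price = 108 × 242 = 26136.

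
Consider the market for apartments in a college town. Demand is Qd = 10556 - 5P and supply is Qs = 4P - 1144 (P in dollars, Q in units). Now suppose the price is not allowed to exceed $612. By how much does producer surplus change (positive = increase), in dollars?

Setting quantity demanded equal to quantity supplied, 10556 - 5P = 4P - 1144, gives P* = 1300 and Q* = 4056.
Since 612 < 1300, the ceiling is binding.
At P = 612: Qd = 10556 - 5·612 = 7496 and Qs = 4·612 - 1144 = 1304.
Producer surplus without the control is ½ · (1300 - 286) · 4056 = 2056392.
With the ceiling, producers sell 1304 units at 612, so PS = ½ · (612 - 286) · 1304 = 212552.
Change in producer surplus = 212552 - 2056392 = -1843840.

-1843840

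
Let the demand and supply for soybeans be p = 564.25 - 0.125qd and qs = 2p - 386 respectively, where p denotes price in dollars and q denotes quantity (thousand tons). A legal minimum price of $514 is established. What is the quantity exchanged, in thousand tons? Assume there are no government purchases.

Rearranging demand gives qd = 4514 - 8p. Setting quantity demanded equal to quantity supplied, 4514 - 8p = 2p - 386, gives p* = 490 and q* = 594.
Because the floor (514) lies above the market-clearing price, it is binding.
At p = 514: qd = 4514 - 8·514 = 402 and qs = 2·514 - 386 = 642.
The quantity actually transacted is the short side, demand: 402.

402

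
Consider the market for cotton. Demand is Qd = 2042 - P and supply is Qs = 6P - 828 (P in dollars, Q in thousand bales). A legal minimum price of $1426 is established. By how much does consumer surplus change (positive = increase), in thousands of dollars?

In a free market, 2042 - P = 6P - 828 gives the equilibrium P* = 410, Q* = 1632.
Since 1426 > 410, the floor is binding.
At P = 1426: Qd = 2042 - 1426 = 616 and Qs = 6·1426 - 828 = 7728.
Consumer surplus without the control is ½ · (2042 - 410) · 1632 = 1331712.
With the floor, consumers buy 616 units at 1426, so CS = ½ · (2042 - 1426) · 616 = 189728.
Change in consumer surplus = 189728 - 1331712 = -1141984.

-1141984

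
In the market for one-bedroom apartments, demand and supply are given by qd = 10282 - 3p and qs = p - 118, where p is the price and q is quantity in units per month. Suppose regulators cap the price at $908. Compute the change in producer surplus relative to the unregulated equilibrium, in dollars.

-2768112

Equilibrium: 10282 - 3p = p - 118, so 10400 = 4p and p* = 2600, q* = 2482.
Because the ceiling (908) lies below the market-clearing price, it is binding.
At p = 908: qd = 10282 - 3·908 = 7558 and qs = 908 - 118 = 790.
Producer surplus without the control is ½ · (2600 - 118) · 2482 = 3080162.
With the ceiling, producers sell 790 units at 908, so PS = ½ · (908 - 118) · 790 = 312050.
Change in producer surplus = 312050 - 3080162 = -2768112.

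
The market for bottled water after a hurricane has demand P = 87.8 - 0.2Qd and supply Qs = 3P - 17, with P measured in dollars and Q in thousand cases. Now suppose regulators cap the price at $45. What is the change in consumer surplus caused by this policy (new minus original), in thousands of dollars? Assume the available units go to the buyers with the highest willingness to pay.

1286.4

Rearranging demand gives Qd = 439 - 5P. Setting quantity demanded equal to quantity supplied, 439 - 5P = 3P - 17, gives P* = 57 and Q* = 154.
The ceiling of 45 is below the equilibrium price 57, so it binds.
At P = 45: Qd = 439 - 5·45 = 214 and Qs = 3·45 - 17 = 118.
Consumer surplus without the control is ½ · (87.8 - 57) · 154 = 2371.6.
With the ceiling, 118 units are sold at 45 (assume they go to the highest-value buyers). The demand price at Q = 118 is 64.2, so CS = ½ · [(87.8 - 45) + (64.2 - 45)] · 118 = 3658.
Change in consumer surplus = 3658 - 2371.6 = 1286.4.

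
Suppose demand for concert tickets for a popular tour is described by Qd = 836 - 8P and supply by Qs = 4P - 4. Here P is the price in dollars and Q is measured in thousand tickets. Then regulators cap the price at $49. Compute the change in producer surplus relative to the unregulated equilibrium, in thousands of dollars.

-4914

Setting quantity demanded equal to quantity supplied, 836 - 8P = 4P - 4, gives P* = 70 and Q* = 276.
Because the ceiling (49) lies below the market-clearing price, it is binding.
At P = 49: Qd = 836 - 8·49 = 444 and Qs = 4·49 - 4 = 192.
Producer surplus without the control is ½ · (70 - 1) · 276 = 9522.
With the ceiling, producers sell 192 units at 49, so PS = ½ · (49 - 1) · 192 = 4608.
Change in producer surplus = 4608 - 9522 = -4914.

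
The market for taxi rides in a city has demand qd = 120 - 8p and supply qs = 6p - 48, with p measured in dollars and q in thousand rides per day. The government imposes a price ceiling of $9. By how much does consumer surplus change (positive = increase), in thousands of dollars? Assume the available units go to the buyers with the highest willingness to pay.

Equilibrium: 120 - 8p = 6p - 48, so 168 = 14p and p* = 12, q* = 24.
Since 9 < 12, the ceiling is binding.
At p = 9: qd = 120 - 8·9 = 48 and qs = 6·9 - 48 = 6.
Consumer surplus without the control is ½ · (15 - 12) · 24 = 36.
With the ceiling, 6 units are sold at 9 (assume they go to the highest-value buyers). The demand price at q = 6 is 14.25, so CS = ½ · [(15 - 9) + (14.25 - 9)] · 6 = 33.75.
Change in consumer surplus = 33.75 - 36 = -2.25.

-2.25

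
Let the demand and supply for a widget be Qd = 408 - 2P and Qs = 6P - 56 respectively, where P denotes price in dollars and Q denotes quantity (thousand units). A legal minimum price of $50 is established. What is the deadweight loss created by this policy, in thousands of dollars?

In a free market, 408 - 2P = 6P - 56 gives the equilibrium P* = 58, Q* = 292.
Since 50 is below P* = 58, the floor does not bind and the free-market outcome prevails.
Since the control does not bind, no trades are prevented and deadweight loss is zero.

0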